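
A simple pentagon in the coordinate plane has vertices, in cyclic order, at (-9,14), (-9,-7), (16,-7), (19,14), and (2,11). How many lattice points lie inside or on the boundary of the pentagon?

541

The shoelace formula gives twice the area as |[(-9)·(-7) − (-9)·14] + [(-9)·(-7) − 16·(-7)] + [16·14 − 19·(-7)] + [19·11 − 2·14] + [2·14 − (-9)·11]| = 1029, so the area is 1029/2.
The number of boundary lattice points is Σ gcd(|Δx|,|Δy|) = gcd(0,21) + gcd(25,0) + gcd(3,21) + gcd(17,3) + gcd(11,3) = 21+25+3+1+1 = 51.
Pick's theorem gives I = A − B/2 + 1 = 1029/2 − 51/2 + 1 = 490, so the closed region contains I + B = 490 + 51 = 541 lattice points.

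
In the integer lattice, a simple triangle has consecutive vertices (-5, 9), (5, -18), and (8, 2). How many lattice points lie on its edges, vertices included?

3

The number of boundary lattice points is Σ gcd(|Δx|,|Δy|) = gcd(10,27) + gcd(3,20) + gcd(13,7) = 1+1+1 = 3.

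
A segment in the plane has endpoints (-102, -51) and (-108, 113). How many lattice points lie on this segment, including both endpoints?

The number of lattice points on a segment between lattice points is gcd(|Δx|,|Δy|) + 1 = gcd(6,164) + 1 = 2 + 1 = 3.

3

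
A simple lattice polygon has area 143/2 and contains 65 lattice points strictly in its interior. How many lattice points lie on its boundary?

15

Pick's theorem gives A = I + B/2 − 1, so B = 2(A − I + 1) = 2(143/2 − 65 + 1) = 15.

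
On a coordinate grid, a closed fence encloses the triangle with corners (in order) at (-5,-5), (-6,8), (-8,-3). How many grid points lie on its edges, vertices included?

3

Summing gcd(|Δx|,|Δy|) over the edges gives the boundary count: gcd(1,13) + gcd(2,11) + gcd(3,2) = 1+1+1 = 3.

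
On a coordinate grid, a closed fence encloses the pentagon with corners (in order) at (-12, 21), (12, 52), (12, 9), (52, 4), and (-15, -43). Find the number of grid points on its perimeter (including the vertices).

51

The number of boundary lattice points is Σ gcd(|Δx|,|Δy|) = gcd(24,31) + gcd(0,43) + gcd(40,5) + gcd(67,47) + gcd(3,64) = 1+43+5+1+1 = 51.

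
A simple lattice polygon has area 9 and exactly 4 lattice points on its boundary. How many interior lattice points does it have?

8

From Pick's theorem, I = A − B/2 + 1 = 9 − 4/2 + 1 = 8.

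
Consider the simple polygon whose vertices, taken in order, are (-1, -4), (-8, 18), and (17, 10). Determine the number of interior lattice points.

The shoelace formula gives twice the area as |((-1)·18 − (-8)·(-4)) + ((-8)·10 − 17·18) + (17·(-4) − (-1)·10)| = 494, so the area is 247.
Summing gcd(|Δx|,|Δy|) over the edges gives the boundary count: gcd(7,22) + gcd(25,8) + gcd(18,14) = 1+1+2 = 4.
Pick's theorem gives I = A − B/2 + 1 = 247 − 4/2 + 1 = 246.

246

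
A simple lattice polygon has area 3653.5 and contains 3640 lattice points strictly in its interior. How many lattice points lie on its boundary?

Pick's theorem gives A = I + B/2 − 1, so B = 2(A − I + 1) = 2(3653.5 − 3640 + 1) = 29.

29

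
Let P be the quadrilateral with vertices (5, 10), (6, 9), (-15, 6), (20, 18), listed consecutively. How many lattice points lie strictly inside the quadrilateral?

By the shoelace formula, twice the signed area is |(5·9 − 6·10) + (6·6 − (-15)·9) + ((-15)·18 − 20·6) + (20·10 − 5·18)| = 124, so the area is 62.
Along each edge there are gcd(|Δx|,|Δy|)+1 lattice points, so counting each shared vertex once the boundary has gcd(1,1) + gcd(21,3) + gcd(35,12) + gcd(15,8) = 1+3+1+1 = 6.
By Pick's theorem A = I + B/2 − 1, so I = 62 − 6/2 + 1 = 60.

60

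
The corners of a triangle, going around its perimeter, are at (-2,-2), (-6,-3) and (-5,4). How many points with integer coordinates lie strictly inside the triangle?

By the shoelace formula, twice the signed area is |[(-2)·(-3) − (-6)·(-2)] + [(-6)·4 − (-5)·(-3)] + [(-5)·(-2) − (-2)·4]| = 27, so the area is 13.5.
Summing gcd(|Δx|,|Δy|) over the edges gives the boundary count: gcd(4,1) + gcd(1,7) + gcd(3,6) = 1+1+3 = 5.
Pick's theorem gives I = A − B/2 + 1 = 13.5 − 5/2 + 1 = 12.

12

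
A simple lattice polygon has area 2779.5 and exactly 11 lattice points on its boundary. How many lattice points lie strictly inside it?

2775

Pick's theorem A = I + B/2 − 1 rearranges to I = A − B/2 + 1 = 2779.5 − 11/2 + 1 = 2775.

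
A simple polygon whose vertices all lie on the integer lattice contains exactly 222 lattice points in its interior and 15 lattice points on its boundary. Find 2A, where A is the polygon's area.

Pick's theorem states A = I + B/2 − 1, so A = 222 + 15/2 − 1 = 457/2.
Hence 2A = 457.

457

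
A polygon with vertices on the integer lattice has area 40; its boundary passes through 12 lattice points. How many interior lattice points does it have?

35

From Pick's theorem, I = A − B/2 + 1 = 40 − 12/2 + 1 = 35.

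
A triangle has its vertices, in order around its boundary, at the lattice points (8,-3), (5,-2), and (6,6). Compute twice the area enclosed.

25

By the shoelace formula, twice the signed area is |[8·(-2) − 5·(-3)] + [5·6 − 6·(-2)] + [6·(-3) − 8·6]| = 25, so the area is 25/2.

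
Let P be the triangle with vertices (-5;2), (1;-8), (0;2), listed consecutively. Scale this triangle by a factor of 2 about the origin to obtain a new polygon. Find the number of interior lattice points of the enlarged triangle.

By the shoelace formula, twice the signed area is |((-5)·(-8) − 1·2) + (1·2 − 0·(-8)) + (0·2 − (-5)·2)| = 50, so the area is 25.
Along each edge there are gcd(|Δx|,|Δy|)+1 lattice points, so counting each shared vertex once the boundary has gcd(6,10) + gcd(1,10) + gcd(5,0) = 2+1+5 = 8.
Scaling by 2 multiplies the area by 2² = 4 (so the new area is 100) and multiplies the boundary lattice-point count by 2, giving 16.
By Pick's theorem, the interior count of the dilated polygon is 100 − 16/2 + 1 = 93.

93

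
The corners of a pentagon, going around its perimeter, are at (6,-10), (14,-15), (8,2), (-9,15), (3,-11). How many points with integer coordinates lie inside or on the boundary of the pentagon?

217

By the shoelace formula, twice the signed area is |[6·(-15) − 14·(-10)] + [14·2 − 8·(-15)] + [8·15 − (-9)·2] + [(-9)·(-11) − 3·15] + [3·(-10) − 6·(-11)]| = 426, so the area is 213.
Summing gcd(|Δx|,|Δy|) over the edges gives the boundary count: gcd(8,5) + gcd(6,17) + gcd(17,13) + gcd(12,26) + gcd(3,1) = 1+1+1+2+1 = 6.
Pick's theorem gives I = A − B/2 + 1 = 213 − 6/2 + 1 = 211, so the closed region contains I + B = 211 + 6 = 217 lattice points.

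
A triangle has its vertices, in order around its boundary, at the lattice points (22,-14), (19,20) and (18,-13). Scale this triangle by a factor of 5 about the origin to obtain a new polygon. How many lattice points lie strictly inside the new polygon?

1656

Using the shoelace formula, 2A = |(22·20 − 19·(-14)) + (19·(-13) − 18·20) + (18·(-14) − 22·(-13))| = 133, so the area is 66.5.
Along each edge there are gcd(|Δx|,|Δy|)+1 lattice points, so counting each shared vertex once the boundary has gcd(3,34) + gcd(1,33) + gcd(4,1) = 1+1+1 = 3.
Scaling by 5 multiplies the area by 5² = 25 (so the new area is 1662.5) and multiplies the boundary lattice-point count by 5, giving 15.
By Pick's theorem, the interior count of the dilated polygon is 1662.5 − 15/2 + 1 = 1656.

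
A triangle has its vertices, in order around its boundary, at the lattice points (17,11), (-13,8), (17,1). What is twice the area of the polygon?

300

By the shoelace formula, twice the signed area is |(17·8 − (-13)·11) + ((-13)·1 − 17·8) + (17·11 − 17·1)| = 300, so the area is 150.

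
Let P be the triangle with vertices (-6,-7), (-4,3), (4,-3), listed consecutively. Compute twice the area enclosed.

92

Using the shoelace formula, 2A = |((-6)·3 − (-4)·(-7)) + ((-4)·(-3) − 4·3) + (4·(-7) − (-6)·(-3))| = 92, so the area is 46.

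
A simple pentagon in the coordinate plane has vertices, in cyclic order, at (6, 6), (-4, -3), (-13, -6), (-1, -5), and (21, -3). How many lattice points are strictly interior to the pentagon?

By the shoelace formula, twice the signed area is |[6·(-3) − (-4)·6] + [(-4)·(-6) − (-13)·(-3)] + [(-13)·(-5) − (-1)·(-6)] + [(-1)·(-3) − 21·(-5)] + [21·6 − 6·(-3)]| = 302, so the area is 151.
The number of boundary lattice points is Σ gcd(|Δx|,|Δy|) = gcd(10,9) + gcd(9,3) + gcd(12,1) + gcd(22,2) + gcd(15,9) = 1+3+1+2+3 = 10.
Pick's theorem gives I = A − B/2 + 1 = 151 − 10/2 + 1 = 147.

147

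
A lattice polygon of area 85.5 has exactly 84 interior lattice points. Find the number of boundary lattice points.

Pick's theorem gives A = I + B/2 − 1, so B = 2(A − I + 1) = 2(85.5 − 84 + 1) = 5.

5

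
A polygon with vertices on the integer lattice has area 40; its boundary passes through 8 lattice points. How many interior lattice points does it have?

Pick's theorem A = I + B/2 − 1 rearranges to I = A − B/2 + 1 = 40 − 8/2 + 1 = 37.

37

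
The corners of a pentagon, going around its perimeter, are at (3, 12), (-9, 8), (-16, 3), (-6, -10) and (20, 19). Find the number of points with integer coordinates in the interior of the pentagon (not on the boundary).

337

The shoelace formula gives twice the area as |[3·8 − (-9)·12] + [(-9)·3 − (-16)·8] + [(-16)·(-10) − (-6)·3] + [(-6)·19 − 20·(-10)] + [20·12 − 3·19]| = 680, so the area is 340.
The number of boundary lattice points is Σ gcd(|Δx|,|Δy|) = gcd(12,4) + gcd(7,5) + gcd(10,13) + gcd(26,29) + gcd(17,7) = 4+1+1+1+1 = 8.
By Pick's theorem A = I + B/2 − 1, so I = 340 − 8/2 + 1 = 337.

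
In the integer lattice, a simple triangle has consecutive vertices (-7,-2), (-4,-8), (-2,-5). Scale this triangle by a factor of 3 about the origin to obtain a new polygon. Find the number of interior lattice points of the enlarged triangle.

88

The shoelace formula gives twice the area as |((-7)·(-8) − (-4)·(-2)) + ((-4)·(-5) − (-2)·(-8)) + ((-2)·(-2) − (-7)·(-5))| = 21, so the area is 21/2.
Summing gcd(|Δx|,|Δy|) over the edges gives the boundary count: gcd(3,6) + gcd(2,3) + gcd(5,3) = 3+1+1 = 5.
Scaling by 3 multiplies the area by 3² = 9 (so the new area is 189/2) and multiplies the boundary lattice-point count by 3, giving 15.
By Pick's theorem, the interior count of the dilated polygon is 189/2 − 15/2 + 1 = 88.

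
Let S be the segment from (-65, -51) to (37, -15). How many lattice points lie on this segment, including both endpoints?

7

The number of lattice points on a segment between lattice points is gcd(|Δx|,|Δy|) + 1 = gcd(102,36) + 1 = 6 + 1 = 7.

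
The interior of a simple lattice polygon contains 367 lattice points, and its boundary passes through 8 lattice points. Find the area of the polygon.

370

Pick's theorem states A = I + B/2 − 1, so A = 367 + 8/2 − 1 = 370.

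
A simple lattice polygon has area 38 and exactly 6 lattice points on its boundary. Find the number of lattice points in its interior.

36

Pick's theorem A = I + B/2 − 1 rearranges to I = A − B/2 + 1 = 38 − 6/2 + 1 = 36.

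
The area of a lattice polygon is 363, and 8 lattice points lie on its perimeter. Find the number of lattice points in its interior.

From Pick's theorem, I = A − B/2 + 1 = 363 − 8/2 + 1 = 360.

360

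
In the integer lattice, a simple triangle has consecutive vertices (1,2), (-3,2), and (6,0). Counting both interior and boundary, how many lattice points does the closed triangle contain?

By the shoelace formula, twice the signed area is |(1·2 − (-3)·2) + ((-3)·0 − 6·2) + (6·2 − 1·0)| = 8, so the area is 4.
Summing gcd(|Δx|,|Δy|) over the edges gives the boundary count: gcd(4,0) + gcd(9,2) + gcd(5,2) = 4+1+1 = 6.
Pick's theorem gives I = A − B/2 + 1 = 4 − 6/2 + 1 = 2, so the closed region contains I + B = 2 + 6 = 8 lattice points.

8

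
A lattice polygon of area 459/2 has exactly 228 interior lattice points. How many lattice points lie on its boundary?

Pick's theorem gives A = I + B/2 − 1, so B = 2(A − I + 1) = 2(459/2 − 228 + 1) = 5.

5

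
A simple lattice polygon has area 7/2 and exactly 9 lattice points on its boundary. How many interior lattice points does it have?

0

From Pick's theorem, I = A − B/2 + 1 = 7/2 − 9/2 + 1 = 0.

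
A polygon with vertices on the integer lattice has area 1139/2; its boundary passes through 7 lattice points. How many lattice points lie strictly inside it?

From Pick's theorem, I = A − B/2 + 1 = 1139/2 − 7/2 + 1 = 567.

567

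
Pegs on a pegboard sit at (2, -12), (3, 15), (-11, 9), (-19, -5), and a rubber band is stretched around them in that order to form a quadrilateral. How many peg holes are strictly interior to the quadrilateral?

Using the shoelace formula, 2A = |(2·15 − 3·(-12)) + (3·9 − (-11)·15) + ((-11)·(-5) − (-19)·9) + ((-19)·(-12) − 2·(-5))| = 722, so the area is 361.
The number of boundary lattice points is Σ gcd(|Δx|,|Δy|) = gcd(1,27) + gcd(14,6) + gcd(8,14) + gcd(21,7) = 1+2+2+7 = 12.
By Pick's theorem A = I + B/2 − 1, so I = 361 − 12/2 + 1 = 356.

356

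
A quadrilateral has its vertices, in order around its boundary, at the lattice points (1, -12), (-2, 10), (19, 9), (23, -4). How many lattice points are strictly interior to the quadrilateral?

387

The shoelace formula gives twice the area as |(1·10 − (-2)·(-12)) + ((-2)·9 − 19·10) + (19·(-4) − 23·9) + (23·(-12) − 1·(-4))| = 777, so the area is 777/2.
The number of boundary lattice points is Σ gcd(|Δx|,|Δy|) = gcd(3,22) + gcd(21,1) + gcd(4,13) + gcd(22,8) = 1+1+1+2 = 5.
By Pick's theorem A = I + B/2 − 1, so I = 777/2 − 5/2 + 1 = 387.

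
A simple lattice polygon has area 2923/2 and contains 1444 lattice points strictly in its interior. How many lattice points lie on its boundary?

37

Pick's theorem gives A = I + B/2 − 1, so B = 2(A − I + 1) = 2(2923/2 − 1444 + 1) = 37.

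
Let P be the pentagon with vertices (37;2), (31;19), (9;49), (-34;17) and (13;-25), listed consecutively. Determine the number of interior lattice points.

Using the shoelace formula, 2A = |(37·19 − 31·2) + (31·49 − 9·19) + (9·17 − (-34)·49) + ((-34)·(-25) − 13·17) + (13·2 − 37·(-25))| = 5388, so the area is 2694.
The number of boundary lattice points is Σ gcd(|Δx|,|Δy|) = gcd(6,17) + gcd(22,30) + gcd(43,32) + gcd(47,42) + gcd(24,27) = 1+2+1+1+3 = 8.
By Pick's theorem A = I + B/2 − 1, so I = 2694 − 8/2 + 1 = 2691.

2691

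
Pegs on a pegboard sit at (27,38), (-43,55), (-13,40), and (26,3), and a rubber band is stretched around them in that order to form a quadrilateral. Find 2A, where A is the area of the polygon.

By the shoelace formula, twice the signed area is |(27·55 − (-43)·38) + ((-43)·40 − (-13)·55) + ((-13)·3 − 26·40) + (26·38 − 27·3)| = 1942, so the area is 971.

1942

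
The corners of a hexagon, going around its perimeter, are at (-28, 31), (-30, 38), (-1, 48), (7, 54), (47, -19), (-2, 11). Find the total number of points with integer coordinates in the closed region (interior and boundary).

1941

The shoelace formula gives twice the area as |[(-28)·38 − (-30)·31] + [(-30)·48 − (-1)·38] + [(-1)·54 − 7·48] + [7·(-19) − 47·54] + [47·11 − (-2)·(-19)] + [(-2)·31 − (-28)·11]| = 3872, so the area is 1936.
The number of boundary lattice points is Σ gcd(|Δx|,|Δy|) = gcd(2,7) + gcd(29,10) + gcd(8,6) + gcd(40,73) + gcd(49,30) + gcd(26,20) = 1+1+2+1+1+2 = 8.
Pick's theorem gives I = A − B/2 + 1 = 1936 − 8/2 + 1 = 1933, so the closed region contains I + B = 1933 + 8 = 1941 lattice points.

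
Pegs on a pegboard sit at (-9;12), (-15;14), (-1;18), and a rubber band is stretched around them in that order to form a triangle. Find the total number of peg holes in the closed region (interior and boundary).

The shoelace formula gives twice the area as |((-9)·14 − (-15)·12) + ((-15)·18 − (-1)·14) + ((-1)·12 − (-9)·18)| = 52, so the area is 26.
Summing gcd(|Δx|,|Δy|) over the edges gives the boundary count: gcd(6,2) + gcd(14,4) + gcd(8,6) = 2+2+2 = 6.
Pick's theorem gives I = A − B/2 + 1 = 26 − 6/2 + 1 = 24, so the closed region contains I + B = 24 + 6 = 30 lattice points.

30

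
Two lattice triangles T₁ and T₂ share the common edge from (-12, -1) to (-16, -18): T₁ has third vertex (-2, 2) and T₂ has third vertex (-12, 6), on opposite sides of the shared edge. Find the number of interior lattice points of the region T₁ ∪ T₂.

87

The union is the simple quadrilateral with vertices (-12, -1), (-2, 2), (-16, -18), (-12, 6) in order.
By the shoelace formula, twice the signed area is |((-12)·2 − (-2)·(-1)) + ((-2)·(-18) − (-16)·2) + ((-16)·6 − (-12)·(-18)) + ((-12)·(-1) − (-12)·6)| = 186, so the area is 93.
The number of boundary lattice points is Σ gcd(|Δx|,|Δy|) = gcd(10,3) + gcd(14,20) + gcd(4,24) + gcd(0,7) = 1+2+4+7 = 14.
By Pick's theorem I = A − B/2 + 1 = 93 − 14/2 + 1 = 87.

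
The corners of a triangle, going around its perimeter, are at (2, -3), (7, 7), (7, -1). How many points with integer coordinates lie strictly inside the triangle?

14

The shoelace formula gives twice the area as |(2·7 − 7·(-3)) + (7·(-1) − 7·7) + (7·(-3) − 2·(-1))| = 40, so the area is 20.
Summing gcd(|Δx|,|Δy|) over the edges gives the boundary count: gcd(5,10) + gcd(0,8) + gcd(5,2) = 5+8+1 = 14.
Pick's theorem gives I = A − B/2 + 1 = 20 − 14/2 + 1 = 14.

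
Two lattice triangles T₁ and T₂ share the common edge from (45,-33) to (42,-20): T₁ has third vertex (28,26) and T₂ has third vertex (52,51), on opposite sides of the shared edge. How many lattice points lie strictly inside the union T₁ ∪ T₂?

189

The union is the simple quadrilateral with vertices (45,-33), (28,26), (42,-20), (52,51) in order.
The shoelace formula gives twice the area as |[45·26 − 28·(-33)] + [28·(-20) − 42·26] + [42·51 − 52·(-20)] + [52·(-33) − 45·51]| = 387, so the area is 387/2.
Summing gcd(|Δx|,|Δy|) over the edges gives the boundary count: gcd(17,59) + gcd(14,46) + gcd(10,71) + gcd(7,84) = 1+2+1+7 = 11.
By Pick's theorem I = A − B/2 + 1 = 387/2 − 11/2 + 1 = 189.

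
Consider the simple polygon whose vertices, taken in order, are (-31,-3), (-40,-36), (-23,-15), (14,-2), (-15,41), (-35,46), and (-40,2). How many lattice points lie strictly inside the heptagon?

2127

Using the shoelace formula, 2A = |[(-31)·(-36) − (-40)·(-3)] + [(-40)·(-15) − (-23)·(-36)] + [(-23)·(-2) − 14·(-15)] + [14·41 − (-15)·(-2)] + [(-15)·46 − (-35)·41] + [(-35)·2 − (-40)·46] + [(-40)·(-3) − (-31)·2]| = 4265, so the area is 2132.5.
Along each edge there are gcd(|Δx|,|Δy|)+1 lattice points, so counting each shared vertex once the boundary has gcd(9,33) + gcd(17,21) + gcd(37,13) + gcd(29,43) + gcd(20,5) + gcd(5,44) + gcd(9,5) = 3+1+1+1+5+1+1 = 13.
Pick's theorem gives I = A − B/2 + 1 = 2132.5 − 13/2 + 1 = 2127.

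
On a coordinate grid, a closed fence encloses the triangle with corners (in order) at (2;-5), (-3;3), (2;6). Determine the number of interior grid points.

By the shoelace formula, twice the signed area is |[2·3 − (-3)·(-5)] + [(-3)·6 − 2·3] + [2·(-5) − 2·6]| = 55, so the area is 27.5.
Along each edge there are gcd(|Δx|,|Δy|)+1 lattice points, so counting each shared vertex once the boundary has gcd(5,8) + gcd(5,3) + gcd(0,11) = 1+1+11 = 13.
Pick's theorem gives I = A − B/2 + 1 = 27.5 − 13/2 + 1 = 22.

22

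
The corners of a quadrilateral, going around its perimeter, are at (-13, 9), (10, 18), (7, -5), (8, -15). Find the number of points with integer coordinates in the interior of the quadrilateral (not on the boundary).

The shoelace formula gives twice the area as |((-13)·18 − 10·9) + (10·(-5) − 7·18) + (7·(-15) − 8·(-5)) + (8·9 − (-13)·(-15))| = 688, so the area is 344.
The number of boundary lattice points is Σ gcd(|Δx|,|Δy|) = gcd(23,9) + gcd(3,23) + gcd(1,10) + gcd(21,24) = 1+1+1+3 = 6.
By Pick's theorem A = I + B/2 − 1, so I = 344 − 6/2 + 1 = 342.

342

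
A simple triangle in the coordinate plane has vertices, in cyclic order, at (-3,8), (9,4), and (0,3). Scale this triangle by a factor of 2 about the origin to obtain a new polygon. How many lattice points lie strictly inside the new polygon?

91

Using the shoelace formula, 2A = |((-3)·4 − 9·8) + (9·3 − 0·4) + (0·8 − (-3)·3)| = 48, so the area is 24.
Along each edge there are gcd(|Δx|,|Δy|)+1 lattice points, so counting each shared vertex once the boundary has gcd(12,4) + gcd(9,1) + gcd(3,5) = 4+1+1 = 6.
Scaling by 2 multiplies the area by 2² = 4 (so the new area is 96) and multiplies the boundary lattice-point count by 2, giving 12.
By Pick's theorem, the interior count of the dilated polygon is 96 − 12/2 + 1 = 91.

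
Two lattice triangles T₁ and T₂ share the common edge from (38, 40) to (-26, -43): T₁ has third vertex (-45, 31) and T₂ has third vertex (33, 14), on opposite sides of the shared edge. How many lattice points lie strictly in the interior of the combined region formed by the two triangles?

The union is the simple quadrilateral with vertices (38, 40), (-45, 31), (-26, -43), (33, 14) in order.
By the shoelace formula, twice the signed area is |(38·31 − (-45)·40) + ((-45)·(-43) − (-26)·31) + ((-26)·14 − 33·(-43)) + (33·40 − 38·14)| = 7562, so the area is 3781.
The number of boundary lattice points is Σ gcd(|Δx|,|Δy|) = gcd(83,9) + gcd(19,74) + gcd(59,57) + gcd(5,26) = 1+1+1+1 = 4.
By Pick's theorem I = A − B/2 + 1 = 3781 − 4/2 + 1 = 3780.

3780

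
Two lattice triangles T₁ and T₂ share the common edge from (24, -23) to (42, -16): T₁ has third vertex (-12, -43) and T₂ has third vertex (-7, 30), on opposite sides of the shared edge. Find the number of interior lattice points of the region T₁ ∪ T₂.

The union is the simple quadrilateral with vertices (24, -23), (-12, -43), (42, -16), (-7, 30) in order.
Using the shoelace formula, 2A = |(24·(-43) − (-12)·(-23)) + ((-12)·(-16) − 42·(-43)) + (42·30 − (-7)·(-16)) + ((-7)·(-23) − 24·30)| = 1279, so the area is 1279/2.
Summing gcd(|Δx|,|Δy|) over the edges gives the boundary count: gcd(36,20) + gcd(54,27) + gcd(49,46) + gcd(31,53) = 4+27+1+1 = 33.
By Pick's theorem I = A − B/2 + 1 = 1279/2 − 33/2 + 1 = 624.

624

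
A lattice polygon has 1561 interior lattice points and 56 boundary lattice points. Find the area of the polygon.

1588

By Pick's theorem, A = I + B/2 − 1 = 1561 + 56/2 − 1 = 1588.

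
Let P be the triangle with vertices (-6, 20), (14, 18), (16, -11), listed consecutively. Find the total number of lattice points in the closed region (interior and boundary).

291

By the shoelace formula, twice the signed area is |((-6)·18 − 14·20) + (14·(-11) − 16·18) + (16·20 − (-6)·(-11))| = 576, so the area is 288.
Along each edge there are gcd(|Δx|,|Δy|)+1 lattice points, so counting each shared vertex once the boundary has gcd(20,2) + gcd(2,29) + gcd(22,31) = 2+1+1 = 4.
Pick's theorem gives I = A − B/2 + 1 = 288 − 4/2 + 1 = 287, so the closed region contains I + B = 287 + 4 = 291 lattice points.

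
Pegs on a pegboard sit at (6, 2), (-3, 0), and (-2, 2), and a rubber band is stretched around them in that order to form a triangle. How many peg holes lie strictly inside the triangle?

Using the shoelace formula, 2A = |(6·0 − (-3)·2) + ((-3)·2 − (-2)·0) + ((-2)·2 − 6·2)| = 16, so the area is 8.
Summing gcd(|Δx|,|Δy|) over the edges gives the boundary count: gcd(9,2) + gcd(1,2) + gcd(8,0) = 1+1+8 = 10.
By Pick's theorem A = I + B/2 − 1, so I = 8 − 10/2 + 1 = 4.

4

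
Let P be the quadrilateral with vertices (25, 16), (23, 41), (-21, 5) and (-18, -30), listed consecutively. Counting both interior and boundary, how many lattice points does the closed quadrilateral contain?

The shoelace formula gives twice the area as |(25·41 − 23·16) + (23·5 − (-21)·41) + ((-21)·(-30) − (-18)·5) + ((-18)·16 − 25·(-30))| = 2815, so the area is 1407.5.
Summing gcd(|Δx|,|Δy|) over the edges gives the boundary count: gcd(2,25) + gcd(44,36) + gcd(3,35) + gcd(43,46) = 1+4+1+1 = 7.
Pick's theorem gives I = A − B/2 + 1 = 1407.5 − 7/2 + 1 = 1405, so the closed region contains I + B = 1405 + 7 = 1412 lattice points.

1412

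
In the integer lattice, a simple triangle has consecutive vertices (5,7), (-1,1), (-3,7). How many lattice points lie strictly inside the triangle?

17

The shoelace formula gives twice the area as |[5·1 − (-1)·7] + [(-1)·7 − (-3)·1] + [(-3)·7 − 5·7]| = 48, so the area is 24.
Along each edge there are gcd(|Δx|,|Δy|)+1 lattice points, so counting each shared vertex once the boundary has gcd(6,6) + gcd(2,6) + gcd(8,0) = 6+2+8 = 16.
By Pick's theorem A = I + B/2 − 1, so I = 24 − 16/2 + 1 = 17.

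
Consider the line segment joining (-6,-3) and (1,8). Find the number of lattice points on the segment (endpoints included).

2

The number of lattice points on a segment between lattice points is gcd(|Δx|,|Δy|) + 1 = gcd(7,11) + 1 = 1 + 1 = 2.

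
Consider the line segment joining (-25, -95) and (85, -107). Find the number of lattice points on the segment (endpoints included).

The number of lattice points on a segment between lattice points is gcd(|Δx|,|Δy|) + 1 = gcd(110,12) + 1 = 2 + 1 = 3.

3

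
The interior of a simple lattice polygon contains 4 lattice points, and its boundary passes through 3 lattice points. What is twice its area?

9

Pick's theorem states A = I + B/2 − 1, so A = 4 + 3/2 − 1 = 9/2.
Hence 2A = 9.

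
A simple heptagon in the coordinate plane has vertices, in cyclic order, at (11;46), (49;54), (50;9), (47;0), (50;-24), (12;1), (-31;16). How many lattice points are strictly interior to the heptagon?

3248

By the shoelace formula, twice the signed area is |(11·54 − 49·46) + (49·9 − 50·54) + (50·0 − 47·9) + (47·(-24) − 50·0) + (50·1 − 12·(-24)) + (12·16 − (-31)·1) + ((-31)·46 − 11·16)| = 6511, so the area is 3255.5.
The number of boundary lattice points is Σ gcd(|Δx|,|Δy|) = gcd(38,8) + gcd(1,45) + gcd(3,9) + gcd(3,24) + gcd(38,25) + gcd(43,15) + gcd(42,30) = 2+1+3+3+1+1+6 = 17.
Pick's theorem gives I = A − B/2 + 1 = 3255.5 − 17/2 + 1 = 3248.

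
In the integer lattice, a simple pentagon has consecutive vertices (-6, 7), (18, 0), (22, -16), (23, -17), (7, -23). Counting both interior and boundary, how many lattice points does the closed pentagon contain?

Using the shoelace formula, 2A = |[(-6)·0 − 18·7] + [18·(-16) − 22·0] + [22·(-17) − 23·(-16)] + [23·(-23) − 7·(-17)] + [7·7 − (-6)·(-23)]| = 919, so the area is 459.5.
The number of boundary lattice points is Σ gcd(|Δx|,|Δy|) = gcd(24,7) + gcd(4,16) + gcd(1,1) + gcd(16,6) + gcd(13,30) = 1+4+1+2+1 = 9.
Pick's theorem gives I = A − B/2 + 1 = 459.5 − 9/2 + 1 = 456, so the closed region contains I + B = 456 + 9 = 465 lattice points.

465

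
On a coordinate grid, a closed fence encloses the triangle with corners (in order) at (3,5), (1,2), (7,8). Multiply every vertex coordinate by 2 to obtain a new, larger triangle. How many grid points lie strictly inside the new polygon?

The shoelace formula gives twice the area as |[3·2 − 1·5] + [1·8 − 7·2] + [7·5 − 3·8]| = 6, so the area is 3.
The number of boundary lattice points is Σ gcd(|Δx|,|Δy|) = gcd(2,3) + gcd(6,6) + gcd(4,3) = 1+6+1 = 8.
Scaling by 2 multiplies the area by 2² = 4 (so the new area is 12) and multiplies the boundary lattice-point count by 2, giving 16.
By Pick's theorem, the interior count of the dilated polygon is 12 − 16/2 + 1 = 5.

5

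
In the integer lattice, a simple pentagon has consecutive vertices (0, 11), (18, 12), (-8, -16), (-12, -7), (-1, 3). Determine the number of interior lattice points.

288

The shoelace formula gives twice the area as |[0·12 − 18·11] + [18·(-16) − (-8)·12] + [(-8)·(-7) − (-12)·(-16)] + [(-12)·3 − (-1)·(-7)] + [(-1)·11 − 0·3]| = 580, so the area is 290.
Along each edge there are gcd(|Δx|,|Δy|)+1 lattice points, so counting each shared vertex once the boundary has gcd(18,1) + gcd(26,28) + gcd(4,9) + gcd(11,10) + gcd(1,8) = 1+2+1+1+1 = 6.
By Pick's theorem A = I + B/2 − 1, so I = 290 − 6/2 + 1 = 288.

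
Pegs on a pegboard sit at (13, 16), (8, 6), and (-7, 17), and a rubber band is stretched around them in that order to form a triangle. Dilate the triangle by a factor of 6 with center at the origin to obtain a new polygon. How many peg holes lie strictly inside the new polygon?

3670

By the shoelace formula, twice the signed area is |[13·6 − 8·16] + [8·17 − (-7)·6] + [(-7)·16 − 13·17]| = 205, so the area is 102.5.
Along each edge there are gcd(|Δx|,|Δy|)+1 lattice points, so counting each shared vertex once the boundary has gcd(5,10) + gcd(15,11) + gcd(20,1) = 5+1+1 = 7.
Scaling by 6 multiplies the area by 6² = 36 (so the new area is 3690) and multiplies the boundary lattice-point count by 6, giving 42.
By Pick's theorem, the interior count of the dilated polygon is 3690 − 42/2 + 1 = 3670.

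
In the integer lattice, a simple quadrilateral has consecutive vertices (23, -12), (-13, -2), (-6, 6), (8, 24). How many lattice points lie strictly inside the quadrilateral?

Using the shoelace formula, 2A = |[23·(-2) − (-13)·(-12)] + [(-13)·6 − (-6)·(-2)] + [(-6)·24 − 8·6] + [8·(-12) − 23·24]| = 1132, so the area is 566.
The number of boundary lattice points is Σ gcd(|Δx|,|Δy|) = gcd(36,10) + gcd(7,8) + gcd(14,18) + gcd(15,36) = 2+1+2+3 = 8.
Pick's theorem gives I = A − B/2 + 1 = 566 − 8/2 + 1 = 563.

563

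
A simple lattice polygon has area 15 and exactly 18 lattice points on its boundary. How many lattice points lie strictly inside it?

From Pick's theorem, I = A − B/2 + 1 = 15 − 18/2 + 1 = 7.

7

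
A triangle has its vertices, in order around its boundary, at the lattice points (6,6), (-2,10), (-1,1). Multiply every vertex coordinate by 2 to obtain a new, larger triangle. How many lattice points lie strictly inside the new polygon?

131

The shoelace formula gives twice the area as |(6·10 − (-2)·6) + ((-2)·1 − (-1)·10) + ((-1)·6 − 6·1)| = 68, so the area is 34.
The number of boundary lattice points is Σ gcd(|Δx|,|Δy|) = gcd(8,4) + gcd(1,9) + gcd(7,5) = 4+1+1 = 6.
Scaling by 2 multiplies the area by 2² = 4 (so the new area is 136) and multiplies the boundary lattice-point count by 2, giving 12.
By Pick's theorem, the interior count of the dilated polygon is 136 − 12/2 + 1 = 131.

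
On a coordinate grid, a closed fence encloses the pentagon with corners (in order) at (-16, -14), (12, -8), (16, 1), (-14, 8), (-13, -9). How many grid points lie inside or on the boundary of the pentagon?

427

The shoelace formula gives twice the area as |[(-16)·(-8) − 12·(-14)] + [12·1 − 16·(-8)] + [16·8 − (-14)·1] + [(-14)·(-9) − (-13)·8] + [(-13)·(-14) − (-16)·(-9)]| = 846, so the area is 423.
Along each edge there are gcd(|Δx|,|Δy|)+1 lattice points, so counting each shared vertex once the boundary has gcd(28,6) + gcd(4,9) + gcd(30,7) + gcd(1,17) + gcd(3,5) = 2+1+1+1+1 = 6.
Pick's theorem gives I = A − B/2 + 1 = 423 − 6/2 + 1 = 421, so the closed region contains I + B = 421 + 6 = 427 lattice points.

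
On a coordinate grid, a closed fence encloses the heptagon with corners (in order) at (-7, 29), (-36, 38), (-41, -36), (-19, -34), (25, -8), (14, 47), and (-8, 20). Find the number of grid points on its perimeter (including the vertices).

19

The number of boundary lattice points is Σ gcd(|Δx|,|Δy|) = gcd(29,9) + gcd(5,74) + gcd(22,2) + gcd(44,26) + gcd(11,55) + gcd(22,27) + gcd(1,9) = 1+1+2+2+11+1+1 = 19.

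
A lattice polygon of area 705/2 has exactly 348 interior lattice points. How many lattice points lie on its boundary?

11

Pick's theorem gives A = I + B/2 − 1, so B = 2(A − I + 1) = 2(705/2 − 348 + 1) = 11.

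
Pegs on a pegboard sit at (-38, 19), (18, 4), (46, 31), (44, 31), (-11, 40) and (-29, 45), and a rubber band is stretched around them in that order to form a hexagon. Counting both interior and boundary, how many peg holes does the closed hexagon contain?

By the shoelace formula, twice the signed area is |[(-38)·4 − 18·19] + [18·31 − 46·4] + [46·31 − 44·31] + [44·40 − (-11)·31] + [(-11)·45 − (-29)·40] + [(-29)·19 − (-38)·45]| = 3867, so the area is 1933.5.
Along each edge there are gcd(|Δx|,|Δy|)+1 lattice points, so counting each shared vertex once the boundary has gcd(56,15) + gcd(28,27) + gcd(2,0) + gcd(55,9) + gcd(18,5) + gcd(9,26) = 1+1+2+1+1+1 = 7.
Pick's theorem gives I = A − B/2 + 1 = 1933.5 − 7/2 + 1 = 1931, so the closed region contains I + B = 1931 + 7 = 1938 lattice points.

1938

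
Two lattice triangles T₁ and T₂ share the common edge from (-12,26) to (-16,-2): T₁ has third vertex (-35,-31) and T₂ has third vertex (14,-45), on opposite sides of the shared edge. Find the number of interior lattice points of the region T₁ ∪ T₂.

713

The union is the simple quadrilateral with vertices (-12,26), (-35,-31), (-16,-2), (14,-45) in order.
Using the shoelace formula, 2A = |[(-12)·(-31) − (-35)·26] + [(-35)·(-2) − (-16)·(-31)] + [(-16)·(-45) − 14·(-2)] + [14·26 − (-12)·(-45)]| = 1428, so the area is 714.
The number of boundary lattice points is Σ gcd(|Δx|,|Δy|) = gcd(23,57) + gcd(19,29) + gcd(30,43) + gcd(26,71) = 1+1+1+1 = 4.
By Pick's theorem I = A − B/2 + 1 = 714 − 4/2 + 1 = 713.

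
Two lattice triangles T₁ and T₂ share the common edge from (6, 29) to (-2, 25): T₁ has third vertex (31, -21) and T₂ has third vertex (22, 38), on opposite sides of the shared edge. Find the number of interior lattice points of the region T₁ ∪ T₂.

The union is the simple quadrilateral with vertices (6, 29), (31, -21), (-2, 25), (22, 38) in order.
The shoelace formula gives twice the area as |[6·(-21) − 31·29] + [31·25 − (-2)·(-21)] + [(-2)·38 − 22·25] + [22·29 − 6·38]| = 508, so the area is 254.
The number of boundary lattice points is Σ gcd(|Δx|,|Δy|) = gcd(25,50) + gcd(33,46) + gcd(24,13) + gcd(16,9) = 25+1+1+1 = 28.
By Pick's theorem I = A − B/2 + 1 = 254 − 28/2 + 1 = 241.

241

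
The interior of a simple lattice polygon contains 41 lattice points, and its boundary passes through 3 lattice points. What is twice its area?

83

By Pick's theorem, A = I + B/2 − 1 = 41 + 3/2 − 1 = 83/2.
Hence 2A = 83.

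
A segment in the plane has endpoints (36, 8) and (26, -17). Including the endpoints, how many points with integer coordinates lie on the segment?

The number of lattice points on a segment between lattice points is gcd(|Δx|,|Δy|) + 1 = gcd(10,25) + 1 = 5 + 1 = 6.

6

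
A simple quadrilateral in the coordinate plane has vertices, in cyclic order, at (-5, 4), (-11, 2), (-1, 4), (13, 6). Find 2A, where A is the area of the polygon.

The shoelace formula gives twice the area as |((-5)·2 − (-11)·4) + ((-11)·4 − (-1)·2) + ((-1)·6 − 13·4) + (13·4 − (-5)·6)| = 16, so the area is 8.

16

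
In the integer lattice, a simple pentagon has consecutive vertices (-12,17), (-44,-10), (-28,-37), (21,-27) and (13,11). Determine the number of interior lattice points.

The shoelace formula gives twice the area as |((-12)·(-10) − (-44)·17) + ((-44)·(-37) − (-28)·(-10)) + ((-28)·(-27) − 21·(-37)) + (21·11 − 13·(-27)) + (13·17 − (-12)·11)| = 4684, so the area is 2342.
Along each edge there are gcd(|Δx|,|Δy|)+1 lattice points, so counting each shared vertex once the boundary has gcd(32,27) + gcd(16,27) + gcd(49,10) + gcd(8,38) + gcd(25,6) = 1+1+1+2+1 = 6.
Pick's theorem gives I = A − B/2 + 1 = 2342 − 6/2 + 1 = 2340.

2340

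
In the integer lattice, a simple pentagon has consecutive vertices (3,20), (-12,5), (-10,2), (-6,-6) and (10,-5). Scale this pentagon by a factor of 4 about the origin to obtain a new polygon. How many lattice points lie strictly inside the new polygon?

5221

By the shoelace formula, twice the signed area is |(3·5 − (-12)·20) + ((-12)·2 − (-10)·5) + ((-10)·(-6) − (-6)·2) + ((-6)·(-5) − 10·(-6)) + (10·20 − 3·(-5))| = 658, so the area is 329.
Summing gcd(|Δx|,|Δy|) over the edges gives the boundary count: gcd(15,15) + gcd(2,3) + gcd(4,8) + gcd(16,1) + gcd(7,25) = 15+1+4+1+1 = 22.
Scaling by 4 multiplies the area by 4² = 16 (so the new area is 5264) and multiplies the boundary lattice-point count by 4, giving 88.
By Pick's theorem, the interior count of the dilated polygon is 5264 − 88/2 + 1 = 5221.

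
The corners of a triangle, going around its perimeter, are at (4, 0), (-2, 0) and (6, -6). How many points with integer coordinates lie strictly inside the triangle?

By the shoelace formula, twice the signed area is |(4·0 − (-2)·0) + ((-2)·(-6) − 6·0) + (6·0 − 4·(-6))| = 36, so the area is 18.
The number of boundary lattice points is Σ gcd(|Δx|,|Δy|) = gcd(6,0) + gcd(8,6) + gcd(2,6) = 6+2+2 = 10.
Pick's theorem gives I = A − B/2 + 1 = 18 − 10/2 + 1 = 14.

14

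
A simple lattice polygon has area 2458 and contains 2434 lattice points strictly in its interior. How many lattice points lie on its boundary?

Pick's theorem gives A = I + B/2 − 1, so B = 2(A − I + 1) = 2(2458 − 2434 + 1) = 50.

50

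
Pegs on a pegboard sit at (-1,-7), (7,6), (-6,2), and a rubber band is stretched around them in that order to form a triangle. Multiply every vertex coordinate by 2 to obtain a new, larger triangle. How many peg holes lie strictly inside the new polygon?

272

The shoelace formula gives twice the area as |((-1)·6 − 7·(-7)) + (7·2 − (-6)·6) + ((-6)·(-7) − (-1)·2)| = 137, so the area is 68.5.
Summing gcd(|Δx|,|Δy|) over the edges gives the boundary count: gcd(8,13) + gcd(13,4) + gcd(5,9) = 1+1+1 = 3.
Scaling by 2 multiplies the area by 2² = 4 (so the new area is 274) and multiplies the boundary lattice-point count by 2, giving 6.
By Pick's theorem, the interior count of the dilated polygon is 274 − 6/2 + 1 = 272.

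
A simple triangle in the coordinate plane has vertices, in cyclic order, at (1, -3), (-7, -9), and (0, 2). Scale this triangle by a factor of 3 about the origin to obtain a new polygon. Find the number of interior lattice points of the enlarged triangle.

Using the shoelace formula, 2A = |[1·(-9) − (-7)·(-3)] + [(-7)·2 − 0·(-9)] + [0·(-3) − 1·2]| = 46, so the area is 23.
Summing gcd(|Δx|,|Δy|) over the edges gives the boundary count: gcd(8,6) + gcd(7,11) + gcd(1,5) = 2+1+1 = 4.
Scaling by 3 multiplies the area by 3² = 9 (so the new area is 207) and multiplies the boundary lattice-point count by 3, giving 12.
By Pick's theorem, the interior count of the dilated polygon is 207 − 12/2 + 1 = 202.

202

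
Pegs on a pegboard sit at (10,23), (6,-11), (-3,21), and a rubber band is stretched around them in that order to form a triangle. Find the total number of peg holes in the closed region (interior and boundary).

The shoelace formula gives twice the area as |[10·(-11) − 6·23] + [6·21 − (-3)·(-11)] + [(-3)·23 − 10·21]| = 434, so the area is 217.
The number of boundary lattice points is Σ gcd(|Δx|,|Δy|) = gcd(4,34) + gcd(9,32) + gcd(13,2) = 2+1+1 = 4.
Pick's theorem gives I = A − B/2 + 1 = 217 − 4/2 + 1 = 216, so the closed region contains I + B = 216 + 4 = 220 lattice points.

220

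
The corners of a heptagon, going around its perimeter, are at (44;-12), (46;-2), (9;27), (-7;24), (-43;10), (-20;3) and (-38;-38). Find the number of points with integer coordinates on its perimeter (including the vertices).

10

The number of boundary lattice points is Σ gcd(|Δx|,|Δy|) = gcd(2,10) + gcd(37,29) + gcd(16,3) + gcd(36,14) + gcd(23,7) + gcd(18,41) + gcd(82,26) = 2+1+1+2+1+1+2 = 10.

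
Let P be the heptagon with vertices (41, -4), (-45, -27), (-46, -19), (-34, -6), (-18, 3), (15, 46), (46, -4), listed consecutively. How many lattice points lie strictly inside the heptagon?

Using the shoelace formula, 2A = |(41·(-27) − (-45)·(-4)) + ((-45)·(-19) − (-46)·(-27)) + ((-46)·(-6) − (-34)·(-19)) + ((-34)·3 − (-18)·(-6)) + ((-18)·46 − 15·3) + (15·(-4) − 46·46) + (46·(-4) − 41·(-4))| = 5323, so the area is 5323/2.
Summing gcd(|Δx|,|Δy|) over the edges gives the boundary count: gcd(86,23) + gcd(1,8) + gcd(12,13) + gcd(16,9) + gcd(33,43) + gcd(31,50) + gcd(5,0) = 1+1+1+1+1+1+5 = 11.
By Pick's theorem A = I + B/2 − 1, so I = 5323/2 − 11/2 + 1 = 2657.

2657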